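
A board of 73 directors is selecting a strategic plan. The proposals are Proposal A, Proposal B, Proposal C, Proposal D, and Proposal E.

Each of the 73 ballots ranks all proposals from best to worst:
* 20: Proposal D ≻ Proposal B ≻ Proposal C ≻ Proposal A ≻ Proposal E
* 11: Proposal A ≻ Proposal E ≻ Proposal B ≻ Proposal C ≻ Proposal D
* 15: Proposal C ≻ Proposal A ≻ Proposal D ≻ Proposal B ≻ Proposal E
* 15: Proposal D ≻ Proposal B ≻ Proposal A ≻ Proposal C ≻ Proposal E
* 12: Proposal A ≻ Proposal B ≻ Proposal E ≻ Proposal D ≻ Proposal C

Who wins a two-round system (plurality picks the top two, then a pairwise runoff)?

Proposal A

Round 1 first-place votes: Proposal A 23, Proposal B 0, Proposal C 15, Proposal D 35, Proposal E 0. Proposal D and Proposal A advance.
Runoff: Proposal D is ranked above Proposal A on 35 ballots, Proposal A above Proposal D on 38.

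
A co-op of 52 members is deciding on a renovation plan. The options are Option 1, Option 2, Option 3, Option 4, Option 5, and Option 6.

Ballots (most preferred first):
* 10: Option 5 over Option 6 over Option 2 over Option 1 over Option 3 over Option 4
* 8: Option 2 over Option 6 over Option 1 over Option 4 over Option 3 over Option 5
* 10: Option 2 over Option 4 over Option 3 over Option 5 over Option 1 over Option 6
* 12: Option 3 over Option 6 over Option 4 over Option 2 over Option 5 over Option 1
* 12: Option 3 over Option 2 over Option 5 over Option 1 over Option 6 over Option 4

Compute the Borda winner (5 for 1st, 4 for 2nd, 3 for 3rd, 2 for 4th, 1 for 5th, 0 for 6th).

Option 2

Option 1: 10×2 + 8×3 + 10×1 + 12×0 + 12×2 = 78
Option 2: 10×3 + 8×5 + 10×5 + 12×2 + 12×4 = 192
Option 3: 10×1 + 8×1 + 10×3 + 12×5 + 12×5 = 168
Option 4: 10×0 + 8×2 + 10×4 + 12×3 + 12×0 = 92
Option 5: 10×5 + 8×0 + 10×2 + 12×1 + 12×3 = 118
Option 6: 10×4 + 8×4 + 10×0 + 12×4 + 12×1 = 132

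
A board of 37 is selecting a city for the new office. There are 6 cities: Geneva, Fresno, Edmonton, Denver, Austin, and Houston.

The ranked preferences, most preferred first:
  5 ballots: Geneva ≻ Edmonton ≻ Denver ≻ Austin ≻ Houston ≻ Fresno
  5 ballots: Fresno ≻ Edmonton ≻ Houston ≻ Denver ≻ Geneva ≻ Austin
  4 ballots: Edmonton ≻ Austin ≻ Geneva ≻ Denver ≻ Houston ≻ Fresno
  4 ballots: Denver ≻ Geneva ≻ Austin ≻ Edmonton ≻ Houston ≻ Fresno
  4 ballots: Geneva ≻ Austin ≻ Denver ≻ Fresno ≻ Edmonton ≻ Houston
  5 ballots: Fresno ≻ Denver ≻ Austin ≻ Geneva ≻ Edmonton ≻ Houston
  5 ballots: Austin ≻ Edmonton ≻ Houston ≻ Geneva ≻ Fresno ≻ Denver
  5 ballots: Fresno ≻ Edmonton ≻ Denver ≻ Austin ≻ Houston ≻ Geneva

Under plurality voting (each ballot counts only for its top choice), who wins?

First-place votes: Geneva 9, Fresno 15, Edmonton 4, Denver 4, Austin 5, Houston 0.

Fresno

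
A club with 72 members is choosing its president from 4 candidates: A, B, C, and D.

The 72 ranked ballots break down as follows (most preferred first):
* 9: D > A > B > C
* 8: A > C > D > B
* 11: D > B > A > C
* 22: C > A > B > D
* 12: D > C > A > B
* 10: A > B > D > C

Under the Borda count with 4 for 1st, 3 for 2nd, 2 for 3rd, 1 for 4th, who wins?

A: 9×3 + 8×4 + 11×2 + 22×3 + 12×2 + 10×4 = 211
B: 9×2 + 8×1 + 11×3 + 22×2 + 12×1 + 10×3 = 145
C: 9×1 + 8×3 + 11×1 + 22×4 + 12×3 + 10×1 = 178
D: 9×4 + 8×2 + 11×4 + 22×1 + 12×4 + 10×2 = 186

A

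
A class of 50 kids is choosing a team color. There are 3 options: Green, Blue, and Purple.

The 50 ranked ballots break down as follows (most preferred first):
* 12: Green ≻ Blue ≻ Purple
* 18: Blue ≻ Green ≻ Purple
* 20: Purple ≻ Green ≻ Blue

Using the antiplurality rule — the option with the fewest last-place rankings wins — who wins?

Last-place votes: Green 0, Blue 20, Purple 30.

Green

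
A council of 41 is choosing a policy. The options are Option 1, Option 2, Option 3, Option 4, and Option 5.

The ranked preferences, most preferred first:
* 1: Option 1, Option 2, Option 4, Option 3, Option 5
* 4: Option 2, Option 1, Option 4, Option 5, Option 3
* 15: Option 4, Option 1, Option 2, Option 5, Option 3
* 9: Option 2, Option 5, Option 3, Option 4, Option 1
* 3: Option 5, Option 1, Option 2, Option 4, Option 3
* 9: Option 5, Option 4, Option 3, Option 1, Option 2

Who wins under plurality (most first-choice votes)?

Option 4

First-place votes: Option 1 1, Option 2 13, Option 3 0, Option 4 15, Option 5 12.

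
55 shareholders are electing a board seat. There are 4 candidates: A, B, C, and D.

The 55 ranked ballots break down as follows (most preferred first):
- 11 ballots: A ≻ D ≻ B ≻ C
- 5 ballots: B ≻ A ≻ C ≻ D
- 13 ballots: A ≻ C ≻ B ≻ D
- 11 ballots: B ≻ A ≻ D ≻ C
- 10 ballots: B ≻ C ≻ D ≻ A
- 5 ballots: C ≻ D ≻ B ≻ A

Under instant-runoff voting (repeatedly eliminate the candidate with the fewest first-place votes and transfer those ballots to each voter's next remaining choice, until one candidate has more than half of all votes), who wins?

B

Round 1: A 24, B 26, C 5, D 0. D eliminated.
Round 2: A 24, B 26, C 5. C eliminated.
Round 3: A 24, B 31. B has a majority (≥28).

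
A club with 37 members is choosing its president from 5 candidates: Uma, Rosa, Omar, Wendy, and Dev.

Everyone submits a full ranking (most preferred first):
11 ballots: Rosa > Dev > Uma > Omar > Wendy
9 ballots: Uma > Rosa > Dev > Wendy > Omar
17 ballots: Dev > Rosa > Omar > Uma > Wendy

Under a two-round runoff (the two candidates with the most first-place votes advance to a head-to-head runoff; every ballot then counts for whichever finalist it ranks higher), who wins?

Rosa

Round 1 first-place votes: Uma 9, Rosa 11, Omar 0, Wendy 0, Dev 17. Dev and Rosa advance.
Runoff: Dev is ranked above Rosa on 17 ballots, Rosa above Dev on 20.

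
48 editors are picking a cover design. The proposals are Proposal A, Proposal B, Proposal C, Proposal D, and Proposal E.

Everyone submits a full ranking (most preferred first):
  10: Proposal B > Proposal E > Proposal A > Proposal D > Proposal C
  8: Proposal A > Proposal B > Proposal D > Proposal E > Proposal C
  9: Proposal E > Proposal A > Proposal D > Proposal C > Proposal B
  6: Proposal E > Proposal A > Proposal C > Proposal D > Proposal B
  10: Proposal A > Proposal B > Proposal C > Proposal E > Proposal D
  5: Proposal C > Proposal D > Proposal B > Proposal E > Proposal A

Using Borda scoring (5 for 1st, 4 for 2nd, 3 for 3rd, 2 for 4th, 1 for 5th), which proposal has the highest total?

Proposal A: 10×3 + 8×5 + 9×4 + 6×4 + 10×5 + 5×1 = 185
Proposal B: 10×5 + 8×4 + 9×1 + 6×1 + 10×4 + 5×3 = 152
Proposal C: 10×1 + 8×1 + 9×2 + 6×3 + 10×3 + 5×5 = 109
Proposal D: 10×2 + 8×3 + 9×3 + 6×2 + 10×1 + 5×4 = 113
Proposal E: 10×4 + 8×2 + 9×5 + 6×5 + 10×2 + 5×2 = 161

Proposal A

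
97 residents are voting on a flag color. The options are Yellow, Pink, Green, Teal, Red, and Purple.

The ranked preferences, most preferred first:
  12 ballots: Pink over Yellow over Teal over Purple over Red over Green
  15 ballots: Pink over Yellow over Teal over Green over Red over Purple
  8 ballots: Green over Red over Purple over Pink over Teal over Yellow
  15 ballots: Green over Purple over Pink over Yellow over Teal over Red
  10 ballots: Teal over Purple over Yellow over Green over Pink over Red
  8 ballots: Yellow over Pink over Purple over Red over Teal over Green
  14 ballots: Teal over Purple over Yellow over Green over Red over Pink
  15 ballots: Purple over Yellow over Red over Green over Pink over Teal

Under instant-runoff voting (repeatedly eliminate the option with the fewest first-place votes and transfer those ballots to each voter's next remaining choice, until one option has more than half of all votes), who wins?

Round 1: Yellow 8, Pink 27, Green 23, Teal 24, Red 0, Purple 15. Red eliminated.
Round 2: Yellow 8, Pink 27, Green 23, Teal 24, Purple 15. Yellow eliminated.
Round 3: Pink 35, Green 23, Teal 24, Purple 15. Purple eliminated.
Round 4: Pink 35, Green 38, Teal 24. Teal eliminated.
Round 5: Pink 35, Green 62. Green has a majority (≥49).

Green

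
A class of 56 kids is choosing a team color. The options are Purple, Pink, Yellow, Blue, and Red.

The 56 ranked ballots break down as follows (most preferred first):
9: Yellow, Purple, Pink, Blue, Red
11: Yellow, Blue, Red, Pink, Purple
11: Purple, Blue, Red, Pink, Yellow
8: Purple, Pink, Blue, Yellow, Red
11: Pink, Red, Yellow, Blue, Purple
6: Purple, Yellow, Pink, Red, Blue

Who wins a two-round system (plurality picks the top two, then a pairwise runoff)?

Yellow

Round 1 first-place votes: Purple 25, Pink 11, Yellow 20, Blue 0, Red 0. Purple and Yellow advance.
Runoff: Purple is ranked above Yellow on 25 ballots, Yellow above Purple on 31.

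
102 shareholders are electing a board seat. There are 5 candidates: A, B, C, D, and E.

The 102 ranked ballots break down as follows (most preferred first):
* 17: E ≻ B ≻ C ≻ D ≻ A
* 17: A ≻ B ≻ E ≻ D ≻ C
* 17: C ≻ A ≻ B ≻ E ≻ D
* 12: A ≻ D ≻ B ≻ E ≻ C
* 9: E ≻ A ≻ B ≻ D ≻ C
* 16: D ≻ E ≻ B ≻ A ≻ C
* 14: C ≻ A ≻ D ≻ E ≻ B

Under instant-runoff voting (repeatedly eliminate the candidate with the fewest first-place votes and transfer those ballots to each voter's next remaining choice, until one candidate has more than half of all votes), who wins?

Round 1: A 29, B 0, C 31, D 16, E 26. B eliminated.
Round 2: A 29, C 31, D 16, E 26. D eliminated.
Round 3: A 29, C 31, E 42. A eliminated.
Round 4: C 31, E 71. E has a majority (≥52).

E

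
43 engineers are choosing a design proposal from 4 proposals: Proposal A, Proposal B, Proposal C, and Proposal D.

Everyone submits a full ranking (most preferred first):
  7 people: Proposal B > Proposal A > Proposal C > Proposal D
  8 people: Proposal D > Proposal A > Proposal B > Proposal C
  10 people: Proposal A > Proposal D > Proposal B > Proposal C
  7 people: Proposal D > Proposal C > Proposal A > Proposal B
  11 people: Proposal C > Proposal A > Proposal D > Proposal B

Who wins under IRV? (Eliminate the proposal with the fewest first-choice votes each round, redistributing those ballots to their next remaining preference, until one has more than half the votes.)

Proposal A

Round 1: Proposal A 10, Proposal B 7, Proposal C 11, Proposal D 15. Proposal B eliminated.
Round 2: Proposal A 17, Proposal C 11, Proposal D 15. Proposal C eliminated.
Round 3: Proposal A 28, Proposal D 15. Proposal A has a majority (≥22).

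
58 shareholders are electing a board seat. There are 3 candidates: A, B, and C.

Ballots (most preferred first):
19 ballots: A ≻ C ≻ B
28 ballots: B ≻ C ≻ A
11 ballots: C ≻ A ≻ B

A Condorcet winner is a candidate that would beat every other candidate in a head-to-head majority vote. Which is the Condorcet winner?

C

C vs A: 39–19
C vs B: 30–28
C beats every other candidate.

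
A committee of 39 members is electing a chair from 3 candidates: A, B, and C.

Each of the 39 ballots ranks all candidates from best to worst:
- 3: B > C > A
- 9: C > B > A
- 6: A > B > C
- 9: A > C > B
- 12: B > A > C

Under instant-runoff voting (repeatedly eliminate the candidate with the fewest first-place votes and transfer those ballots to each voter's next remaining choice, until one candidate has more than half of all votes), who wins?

Round 1: A 15, B 15, C 9. C eliminated.
Round 2: A 15, B 24. B has a majority (≥20).

B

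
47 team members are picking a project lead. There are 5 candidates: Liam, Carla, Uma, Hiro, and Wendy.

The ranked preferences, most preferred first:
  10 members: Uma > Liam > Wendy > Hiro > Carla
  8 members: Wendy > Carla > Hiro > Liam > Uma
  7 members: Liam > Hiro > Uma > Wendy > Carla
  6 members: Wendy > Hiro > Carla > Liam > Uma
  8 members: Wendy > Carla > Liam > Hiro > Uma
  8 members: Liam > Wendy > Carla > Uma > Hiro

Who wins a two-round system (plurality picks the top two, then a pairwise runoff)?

Liam

Round 1 first-place votes: Liam 15, Carla 0, Uma 10, Hiro 0, Wendy 22. Wendy and Liam advance.
Runoff: Wendy is ranked above Liam on 22 ballots, Liam above Wendy on 25.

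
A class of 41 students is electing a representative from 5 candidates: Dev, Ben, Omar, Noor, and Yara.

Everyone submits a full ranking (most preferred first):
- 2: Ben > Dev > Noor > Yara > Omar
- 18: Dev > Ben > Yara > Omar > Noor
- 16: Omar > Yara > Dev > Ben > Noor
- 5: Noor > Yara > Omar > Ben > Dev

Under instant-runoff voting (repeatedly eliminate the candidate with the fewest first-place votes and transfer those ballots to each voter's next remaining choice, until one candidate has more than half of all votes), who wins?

Omar

Round 1: Dev 18, Ben 2, Omar 16, Noor 5, Yara 0. Yara eliminated.
Round 2: Dev 18, Ben 2, Omar 16, Noor 5. Ben eliminated.
Round 3: Dev 20, Omar 16, Noor 5. Noor eliminated.
Round 4: Dev 20, Omar 21. Omar has a majority (≥21).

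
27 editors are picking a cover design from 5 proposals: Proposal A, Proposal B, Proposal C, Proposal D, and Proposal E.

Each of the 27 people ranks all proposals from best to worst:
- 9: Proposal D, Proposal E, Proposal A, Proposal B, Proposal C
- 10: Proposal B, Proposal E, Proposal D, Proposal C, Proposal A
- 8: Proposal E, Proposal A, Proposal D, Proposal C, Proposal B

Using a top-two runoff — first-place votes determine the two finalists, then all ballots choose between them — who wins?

Proposal D

Round 1 first-place votes: Proposal A 0, Proposal B 10, Proposal C 0, Proposal D 9, Proposal E 8. Proposal B and Proposal D advance.
Runoff: Proposal B is ranked above Proposal D on 10 ballots, Proposal D above Proposal B on 17.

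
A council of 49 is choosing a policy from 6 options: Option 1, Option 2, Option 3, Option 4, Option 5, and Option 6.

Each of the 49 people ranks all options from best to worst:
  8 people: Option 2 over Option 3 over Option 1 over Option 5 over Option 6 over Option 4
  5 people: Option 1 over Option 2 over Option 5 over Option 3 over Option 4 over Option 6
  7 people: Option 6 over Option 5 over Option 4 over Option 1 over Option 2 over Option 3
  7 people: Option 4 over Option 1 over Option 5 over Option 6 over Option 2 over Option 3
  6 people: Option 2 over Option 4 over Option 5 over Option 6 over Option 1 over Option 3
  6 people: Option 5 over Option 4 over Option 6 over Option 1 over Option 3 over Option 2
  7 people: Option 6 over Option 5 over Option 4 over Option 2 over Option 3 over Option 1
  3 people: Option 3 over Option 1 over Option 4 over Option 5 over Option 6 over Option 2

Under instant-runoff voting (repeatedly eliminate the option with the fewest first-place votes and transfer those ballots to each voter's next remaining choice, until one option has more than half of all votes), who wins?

Option 4

Round 1: Option 1 5, Option 2 14, Option 3 3, Option 4 7, Option 5 6, Option 6 14. Option 3 eliminated.
Round 2: Option 1 8, Option 2 14, Option 4 7, Option 5 6, Option 6 14. Option 5 eliminated.
Round 3: Option 1 8, Option 2 14, Option 4 13, Option 6 14. Option 1 eliminated.
Round 4: Option 2 19, Option 4 16, Option 6 14. Option 6 eliminated.
Round 5: Option 2 19, Option 4 30. Option 4 has a majority (≥25).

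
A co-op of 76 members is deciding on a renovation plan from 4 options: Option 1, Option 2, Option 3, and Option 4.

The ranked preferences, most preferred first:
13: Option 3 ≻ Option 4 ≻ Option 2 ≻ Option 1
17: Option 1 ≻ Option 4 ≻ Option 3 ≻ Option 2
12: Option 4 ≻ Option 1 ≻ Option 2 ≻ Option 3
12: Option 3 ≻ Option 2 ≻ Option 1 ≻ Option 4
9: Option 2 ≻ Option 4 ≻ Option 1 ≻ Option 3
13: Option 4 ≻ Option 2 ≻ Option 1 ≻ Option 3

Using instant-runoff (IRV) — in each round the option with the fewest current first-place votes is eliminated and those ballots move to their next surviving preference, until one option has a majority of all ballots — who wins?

Option 4

Round 1: Option 1 17, Option 2 9, Option 3 25, Option 4 25. Option 2 eliminated.
Round 2: Option 1 17, Option 3 25, Option 4 34. Option 1 eliminated.
Round 3: Option 3 25, Option 4 51. Option 4 has a majority (≥39).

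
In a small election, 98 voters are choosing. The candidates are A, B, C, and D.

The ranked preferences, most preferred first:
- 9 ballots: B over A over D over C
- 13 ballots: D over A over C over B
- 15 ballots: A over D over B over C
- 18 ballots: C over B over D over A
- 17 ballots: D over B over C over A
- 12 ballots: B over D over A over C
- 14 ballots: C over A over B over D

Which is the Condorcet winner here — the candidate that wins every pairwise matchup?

B vs A: 56–42
B vs C: 53–45
B vs D: 53–45
B beats every other candidate.

B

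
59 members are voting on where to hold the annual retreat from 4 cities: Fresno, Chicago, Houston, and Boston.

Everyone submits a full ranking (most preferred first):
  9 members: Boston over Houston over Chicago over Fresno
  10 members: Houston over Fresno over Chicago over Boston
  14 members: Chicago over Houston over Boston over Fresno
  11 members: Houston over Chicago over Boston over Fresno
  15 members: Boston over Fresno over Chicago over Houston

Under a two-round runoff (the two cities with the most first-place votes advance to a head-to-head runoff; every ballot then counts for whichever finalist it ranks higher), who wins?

Houston

Round 1 first-place votes: Fresno 0, Chicago 14, Houston 21, Boston 24. Boston and Houston advance.
Runoff: Boston is ranked above Houston on 24 ballots, Houston above Boston on 35.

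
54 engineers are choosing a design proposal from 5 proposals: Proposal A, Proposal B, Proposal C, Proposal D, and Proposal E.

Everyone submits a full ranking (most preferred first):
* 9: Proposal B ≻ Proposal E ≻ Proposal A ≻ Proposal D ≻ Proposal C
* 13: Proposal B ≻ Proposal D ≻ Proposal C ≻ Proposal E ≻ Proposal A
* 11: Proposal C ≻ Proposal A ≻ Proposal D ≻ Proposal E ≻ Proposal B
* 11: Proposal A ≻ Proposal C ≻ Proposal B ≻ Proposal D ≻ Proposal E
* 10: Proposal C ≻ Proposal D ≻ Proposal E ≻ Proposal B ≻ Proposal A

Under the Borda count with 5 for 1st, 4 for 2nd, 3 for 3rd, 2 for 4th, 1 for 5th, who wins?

Proposal C

Proposal A: 9×3 + 13×1 + 11×4 + 11×5 + 10×1 = 149
Proposal B: 9×5 + 13×5 + 11×1 + 11×3 + 10×2 = 174
Proposal C: 9×1 + 13×3 + 11×5 + 11×4 + 10×5 = 197
Proposal D: 9×2 + 13×4 + 11×3 + 11×2 + 10×4 = 165
Proposal E: 9×4 + 13×2 + 11×2 + 11×1 + 10×3 = 125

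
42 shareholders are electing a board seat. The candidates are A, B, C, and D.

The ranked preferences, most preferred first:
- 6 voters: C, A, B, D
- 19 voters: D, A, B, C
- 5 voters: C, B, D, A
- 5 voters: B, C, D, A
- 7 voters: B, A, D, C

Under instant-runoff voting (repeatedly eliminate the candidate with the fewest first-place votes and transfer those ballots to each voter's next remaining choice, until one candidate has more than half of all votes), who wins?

Round 1: A 0, B 12, C 11, D 19. A eliminated.
Round 2: B 12, C 11, D 19. C eliminated.
Round 3: B 23, D 19. B has a majority (≥22).

B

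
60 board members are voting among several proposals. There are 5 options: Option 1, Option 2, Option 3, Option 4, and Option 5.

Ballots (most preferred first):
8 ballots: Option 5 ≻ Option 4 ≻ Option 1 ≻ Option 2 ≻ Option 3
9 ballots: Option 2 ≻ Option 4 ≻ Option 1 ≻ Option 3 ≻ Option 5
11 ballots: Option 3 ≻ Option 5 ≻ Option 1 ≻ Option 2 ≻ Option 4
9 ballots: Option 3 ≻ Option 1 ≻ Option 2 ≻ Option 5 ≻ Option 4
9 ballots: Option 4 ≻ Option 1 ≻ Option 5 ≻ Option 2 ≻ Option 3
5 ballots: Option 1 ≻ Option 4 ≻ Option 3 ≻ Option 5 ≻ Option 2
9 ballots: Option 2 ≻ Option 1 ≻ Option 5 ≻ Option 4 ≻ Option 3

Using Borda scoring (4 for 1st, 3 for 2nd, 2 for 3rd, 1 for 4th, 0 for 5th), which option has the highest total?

Option 1

Option 1: 8×2 + 9×2 + 11×2 + 9×3 + 9×3 + 5×4 + 9×3 = 157
Option 2: 8×1 + 9×4 + 11×1 + 9×2 + 9×1 + 5×0 + 9×4 = 118
Option 3: 8×0 + 9×1 + 11×4 + 9×4 + 9×0 + 5×2 + 9×0 = 99
Option 4: 8×3 + 9×3 + 11×0 + 9×0 + 9×4 + 5×3 + 9×1 = 111
Option 5: 8×4 + 9×0 + 11×3 + 9×1 + 9×2 + 5×1 + 9×2 = 115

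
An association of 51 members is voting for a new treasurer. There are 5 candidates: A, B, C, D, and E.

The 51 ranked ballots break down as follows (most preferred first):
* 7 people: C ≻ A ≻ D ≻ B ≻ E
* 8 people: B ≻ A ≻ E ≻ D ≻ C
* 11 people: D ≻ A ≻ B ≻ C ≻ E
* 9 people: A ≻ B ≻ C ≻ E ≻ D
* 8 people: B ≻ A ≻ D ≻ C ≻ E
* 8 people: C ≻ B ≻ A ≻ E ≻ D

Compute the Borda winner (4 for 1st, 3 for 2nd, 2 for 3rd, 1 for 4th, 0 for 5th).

A: 7×3 + 8×3 + 11×3 + 9×4 + 8×3 + 8×2 = 154
B: 7×1 + 8×4 + 11×2 + 9×3 + 8×4 + 8×3 = 144
C: 7×4 + 8×0 + 11×1 + 9×2 + 8×1 + 8×4 = 97
D: 7×2 + 8×1 + 11×4 + 9×0 + 8×2 + 8×0 = 82
E: 7×0 + 8×2 + 11×0 + 9×1 + 8×0 + 8×1 = 33

A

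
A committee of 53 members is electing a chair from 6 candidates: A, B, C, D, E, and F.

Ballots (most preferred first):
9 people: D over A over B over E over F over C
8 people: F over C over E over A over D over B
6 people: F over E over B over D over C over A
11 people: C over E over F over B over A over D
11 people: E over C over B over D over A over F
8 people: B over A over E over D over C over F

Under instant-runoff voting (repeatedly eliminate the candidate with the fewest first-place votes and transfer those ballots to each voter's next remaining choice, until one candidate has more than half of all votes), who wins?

E

Round 1: A 0, B 8, C 11, D 9, E 11, F 14. A eliminated.
Round 2: B 8, C 11, D 9, E 11, F 14. B eliminated.
Round 3: C 11, D 9, E 19, F 14. D eliminated.
Round 4: C 11, E 28, F 14. E has a majority (≥27).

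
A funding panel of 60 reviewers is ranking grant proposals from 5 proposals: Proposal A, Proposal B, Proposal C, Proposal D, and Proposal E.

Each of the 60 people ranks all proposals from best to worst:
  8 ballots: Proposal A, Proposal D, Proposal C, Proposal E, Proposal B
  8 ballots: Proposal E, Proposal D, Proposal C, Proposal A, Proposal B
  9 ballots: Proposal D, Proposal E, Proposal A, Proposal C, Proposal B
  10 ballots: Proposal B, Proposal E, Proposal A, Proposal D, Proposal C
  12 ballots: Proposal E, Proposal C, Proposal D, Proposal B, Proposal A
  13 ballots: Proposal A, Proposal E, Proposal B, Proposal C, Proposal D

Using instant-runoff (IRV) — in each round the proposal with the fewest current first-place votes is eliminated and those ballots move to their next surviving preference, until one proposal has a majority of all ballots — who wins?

Round 1: Proposal A 21, Proposal B 10, Proposal C 0, Proposal D 9, Proposal E 20. Proposal C eliminated.
Round 2: Proposal A 21, Proposal B 10, Proposal D 9, Proposal E 20. Proposal D eliminated.
Round 3: Proposal A 21, Proposal B 10, Proposal E 29. Proposal B eliminated.
Round 4: Proposal A 21, Proposal E 39. Proposal E has a majority (≥31).

Proposal E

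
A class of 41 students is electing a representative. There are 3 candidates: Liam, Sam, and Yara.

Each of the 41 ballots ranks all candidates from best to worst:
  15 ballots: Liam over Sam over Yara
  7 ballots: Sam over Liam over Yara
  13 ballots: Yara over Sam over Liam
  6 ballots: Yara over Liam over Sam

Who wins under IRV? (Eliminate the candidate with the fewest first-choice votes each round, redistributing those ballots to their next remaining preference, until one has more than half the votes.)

Liam

Round 1: Liam 15, Sam 7, Yara 19. Sam eliminated.
Round 2: Liam 22, Yara 19. Liam has a majority (≥21).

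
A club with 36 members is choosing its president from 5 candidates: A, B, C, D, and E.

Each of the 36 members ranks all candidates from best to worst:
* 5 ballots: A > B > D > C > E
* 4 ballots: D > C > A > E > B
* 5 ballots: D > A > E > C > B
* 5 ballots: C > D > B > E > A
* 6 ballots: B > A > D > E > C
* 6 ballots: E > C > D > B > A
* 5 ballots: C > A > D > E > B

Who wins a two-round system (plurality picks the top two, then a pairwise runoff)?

Round 1 first-place votes: A 5, B 6, C 10, D 9, E 6. C and D advance.
Runoff: C is ranked above D on 16 ballots, D above C on 20.

D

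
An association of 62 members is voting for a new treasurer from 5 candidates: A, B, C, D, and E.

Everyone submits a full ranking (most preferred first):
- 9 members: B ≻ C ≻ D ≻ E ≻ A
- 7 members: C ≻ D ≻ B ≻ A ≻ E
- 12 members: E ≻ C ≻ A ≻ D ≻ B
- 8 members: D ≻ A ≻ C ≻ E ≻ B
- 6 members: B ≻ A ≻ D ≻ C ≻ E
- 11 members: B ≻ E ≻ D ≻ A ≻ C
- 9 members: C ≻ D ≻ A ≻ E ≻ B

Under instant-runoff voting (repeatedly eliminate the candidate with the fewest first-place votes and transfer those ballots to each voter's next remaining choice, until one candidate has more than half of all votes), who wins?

Round 1: A 0, B 26, C 16, D 8, E 12. A eliminated.
Round 2: B 26, C 16, D 8, E 12. D eliminated.
Round 3: B 26, C 24, E 12. E eliminated.
Round 4: B 26, C 36. C has a majority (≥32).

C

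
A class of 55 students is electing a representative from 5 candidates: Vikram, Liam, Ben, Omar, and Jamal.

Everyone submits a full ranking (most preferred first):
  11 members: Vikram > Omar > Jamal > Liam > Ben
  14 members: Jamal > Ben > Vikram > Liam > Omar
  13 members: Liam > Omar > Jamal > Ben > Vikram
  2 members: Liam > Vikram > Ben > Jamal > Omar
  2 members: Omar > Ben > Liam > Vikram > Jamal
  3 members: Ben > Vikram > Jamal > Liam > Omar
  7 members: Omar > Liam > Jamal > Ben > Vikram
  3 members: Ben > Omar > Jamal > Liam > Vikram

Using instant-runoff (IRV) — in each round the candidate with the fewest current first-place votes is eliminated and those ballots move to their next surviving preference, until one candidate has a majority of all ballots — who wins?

Jamal

Round 1: Vikram 11, Liam 15, Ben 6, Omar 9, Jamal 14. Ben eliminated.
Round 2: Vikram 14, Liam 15, Omar 12, Jamal 14. Omar eliminated.
Round 3: Vikram 14, Liam 24, Jamal 17. Vikram eliminated.
Round 4: Liam 24, Jamal 31. Jamal has a majority (≥28).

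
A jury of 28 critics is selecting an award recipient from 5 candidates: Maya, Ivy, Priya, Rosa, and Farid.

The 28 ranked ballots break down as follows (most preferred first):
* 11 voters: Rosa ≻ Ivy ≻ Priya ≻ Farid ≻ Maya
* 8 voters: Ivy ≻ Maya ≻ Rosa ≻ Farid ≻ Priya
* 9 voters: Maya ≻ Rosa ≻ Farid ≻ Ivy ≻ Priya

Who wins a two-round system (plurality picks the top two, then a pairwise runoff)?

Maya

Round 1 first-place votes: Maya 9, Ivy 8, Priya 0, Rosa 11, Farid 0. Rosa and Maya advance.
Runoff: Rosa is ranked above Maya on 11 ballots, Maya above Rosa on 17.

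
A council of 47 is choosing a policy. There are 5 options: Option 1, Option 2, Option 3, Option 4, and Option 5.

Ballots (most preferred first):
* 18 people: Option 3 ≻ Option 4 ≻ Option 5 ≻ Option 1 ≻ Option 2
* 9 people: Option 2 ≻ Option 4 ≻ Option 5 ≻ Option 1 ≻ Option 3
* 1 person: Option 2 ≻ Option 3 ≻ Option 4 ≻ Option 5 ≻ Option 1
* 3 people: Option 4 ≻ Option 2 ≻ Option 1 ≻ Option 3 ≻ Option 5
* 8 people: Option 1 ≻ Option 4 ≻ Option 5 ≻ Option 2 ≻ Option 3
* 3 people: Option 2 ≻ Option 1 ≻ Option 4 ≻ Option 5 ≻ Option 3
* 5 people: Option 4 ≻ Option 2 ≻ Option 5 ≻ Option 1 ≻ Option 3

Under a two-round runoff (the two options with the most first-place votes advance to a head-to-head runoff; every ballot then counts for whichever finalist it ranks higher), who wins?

Option 2

Round 1 first-place votes: Option 1 8, Option 2 13, Option 3 18, Option 4 8, Option 5 0. Option 3 and Option 2 advance.
Runoff: Option 3 is ranked above Option 2 on 18 ballots, Option 2 above Option 3 on 29.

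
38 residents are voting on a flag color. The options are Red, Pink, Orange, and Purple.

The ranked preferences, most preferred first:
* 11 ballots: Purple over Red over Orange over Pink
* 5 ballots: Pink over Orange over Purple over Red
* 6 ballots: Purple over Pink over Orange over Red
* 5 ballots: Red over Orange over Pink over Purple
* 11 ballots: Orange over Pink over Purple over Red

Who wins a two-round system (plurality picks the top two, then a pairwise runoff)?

Round 1 first-place votes: Red 5, Pink 5, Orange 11, Purple 17. Purple and Orange advance.
Runoff: Purple is ranked above Orange on 17 ballots, Orange above Purple on 21.

Orange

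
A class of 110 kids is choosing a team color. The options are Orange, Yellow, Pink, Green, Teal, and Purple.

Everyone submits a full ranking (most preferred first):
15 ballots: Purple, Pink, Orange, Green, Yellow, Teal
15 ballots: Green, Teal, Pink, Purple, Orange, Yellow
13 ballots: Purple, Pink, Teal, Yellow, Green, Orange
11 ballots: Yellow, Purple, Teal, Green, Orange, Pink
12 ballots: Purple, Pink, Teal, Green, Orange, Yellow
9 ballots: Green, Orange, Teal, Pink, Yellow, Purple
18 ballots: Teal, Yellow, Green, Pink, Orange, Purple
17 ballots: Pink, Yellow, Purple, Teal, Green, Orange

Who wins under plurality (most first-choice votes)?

Purple

First-place votes: Orange 0, Yellow 11, Pink 17, Green 24, Teal 18, Purple 40.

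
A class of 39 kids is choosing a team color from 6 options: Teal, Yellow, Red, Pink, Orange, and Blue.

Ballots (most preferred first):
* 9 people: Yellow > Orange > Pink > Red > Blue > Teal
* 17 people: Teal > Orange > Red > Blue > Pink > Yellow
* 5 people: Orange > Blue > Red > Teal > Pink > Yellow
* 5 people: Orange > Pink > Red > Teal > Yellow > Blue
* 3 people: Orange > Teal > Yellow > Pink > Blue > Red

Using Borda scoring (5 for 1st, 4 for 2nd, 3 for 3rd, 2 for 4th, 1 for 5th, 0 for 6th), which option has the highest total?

Orange

Teal: 9×0 + 17×5 + 5×2 + 5×2 + 3×4 = 117
Yellow: 9×5 + 17×0 + 5×0 + 5×1 + 3×3 = 59
Red: 9×2 + 17×3 + 5×3 + 5×3 + 3×0 = 99
Pink: 9×3 + 17×1 + 5×1 + 5×4 + 3×2 = 75
Orange: 9×4 + 17×4 + 5×5 + 5×5 + 3×5 = 169
Blue: 9×1 + 17×2 + 5×4 + 5×0 + 3×1 = 66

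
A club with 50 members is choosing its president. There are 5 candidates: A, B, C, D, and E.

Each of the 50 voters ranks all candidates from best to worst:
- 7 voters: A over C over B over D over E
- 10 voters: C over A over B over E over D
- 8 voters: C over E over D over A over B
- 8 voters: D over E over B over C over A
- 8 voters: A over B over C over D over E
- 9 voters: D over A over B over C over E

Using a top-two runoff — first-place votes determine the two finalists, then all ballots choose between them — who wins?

Round 1 first-place votes: A 15, B 0, C 18, D 17, E 0. C and D advance.
Runoff: C is ranked above D on 33 ballots, D above C on 17.

C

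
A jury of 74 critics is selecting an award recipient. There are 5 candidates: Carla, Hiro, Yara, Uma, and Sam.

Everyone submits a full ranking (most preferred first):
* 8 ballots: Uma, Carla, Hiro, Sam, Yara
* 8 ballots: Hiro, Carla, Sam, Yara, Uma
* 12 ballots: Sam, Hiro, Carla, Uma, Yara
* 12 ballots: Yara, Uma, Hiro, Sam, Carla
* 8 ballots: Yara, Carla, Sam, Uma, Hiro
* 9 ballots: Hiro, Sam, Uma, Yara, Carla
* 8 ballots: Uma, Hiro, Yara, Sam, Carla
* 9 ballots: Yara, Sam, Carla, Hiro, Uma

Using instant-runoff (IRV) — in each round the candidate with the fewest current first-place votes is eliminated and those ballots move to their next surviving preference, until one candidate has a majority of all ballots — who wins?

Round 1: Carla 0, Hiro 17, Yara 29, Uma 16, Sam 12. Carla eliminated.
Round 2: Hiro 17, Yara 29, Uma 16, Sam 12. Sam eliminated.
Round 3: Hiro 29, Yara 29, Uma 16. Uma eliminated.
Round 4: Hiro 45, Yara 29. Hiro has a majority (≥38).

Hiro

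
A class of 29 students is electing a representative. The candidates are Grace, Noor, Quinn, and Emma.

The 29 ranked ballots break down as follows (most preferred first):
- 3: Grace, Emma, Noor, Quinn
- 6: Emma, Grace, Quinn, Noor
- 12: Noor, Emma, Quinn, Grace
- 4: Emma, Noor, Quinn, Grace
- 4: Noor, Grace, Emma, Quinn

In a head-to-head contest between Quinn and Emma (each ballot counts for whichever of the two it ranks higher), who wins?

Emma

Quinn is ranked above Emma on 0 ballots; Emma above Quinn on 29.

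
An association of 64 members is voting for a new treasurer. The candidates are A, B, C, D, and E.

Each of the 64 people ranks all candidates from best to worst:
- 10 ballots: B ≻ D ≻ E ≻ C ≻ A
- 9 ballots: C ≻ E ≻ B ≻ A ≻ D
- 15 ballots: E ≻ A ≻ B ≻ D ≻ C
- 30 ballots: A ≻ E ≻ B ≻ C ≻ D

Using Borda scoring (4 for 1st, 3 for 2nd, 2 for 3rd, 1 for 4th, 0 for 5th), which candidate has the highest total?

E

A: 10×0 + 9×1 + 15×3 + 30×4 = 174
B: 10×4 + 9×2 + 15×2 + 30×2 = 148
C: 10×1 + 9×4 + 15×0 + 30×1 = 76
D: 10×3 + 9×0 + 15×1 + 30×0 = 45
E: 10×2 + 9×3 + 15×4 + 30×3 = 197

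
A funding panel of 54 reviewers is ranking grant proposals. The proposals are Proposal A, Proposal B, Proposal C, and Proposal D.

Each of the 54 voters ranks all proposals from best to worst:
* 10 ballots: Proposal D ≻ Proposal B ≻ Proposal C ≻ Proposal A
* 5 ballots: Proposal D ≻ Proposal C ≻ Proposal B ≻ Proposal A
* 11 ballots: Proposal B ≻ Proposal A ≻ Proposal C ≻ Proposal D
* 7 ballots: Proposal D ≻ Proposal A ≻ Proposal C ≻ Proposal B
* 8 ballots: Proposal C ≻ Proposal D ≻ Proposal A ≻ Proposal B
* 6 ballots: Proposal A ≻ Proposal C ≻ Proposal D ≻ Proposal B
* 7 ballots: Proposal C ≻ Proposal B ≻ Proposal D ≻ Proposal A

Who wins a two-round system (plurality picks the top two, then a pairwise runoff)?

Round 1 first-place votes: Proposal A 6, Proposal B 11, Proposal C 15, Proposal D 22. Proposal D and Proposal C advance.
Runoff: Proposal D is ranked above Proposal C on 22 ballots, Proposal C above Proposal D on 32.

Proposal C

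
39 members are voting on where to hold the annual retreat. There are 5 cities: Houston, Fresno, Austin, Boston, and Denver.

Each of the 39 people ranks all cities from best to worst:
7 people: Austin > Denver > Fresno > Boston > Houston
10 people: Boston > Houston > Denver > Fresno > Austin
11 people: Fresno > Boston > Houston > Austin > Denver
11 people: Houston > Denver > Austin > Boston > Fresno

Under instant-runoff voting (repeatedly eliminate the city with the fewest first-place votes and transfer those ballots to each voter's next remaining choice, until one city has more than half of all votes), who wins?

Round 1: Houston 11, Fresno 11, Austin 7, Boston 10, Denver 0. Denver eliminated.
Round 2: Houston 11, Fresno 11, Austin 7, Boston 10. Austin eliminated.
Round 3: Houston 11, Fresno 18, Boston 10. Boston eliminated.
Round 4: Houston 21, Fresno 18. Houston has a majority (≥20).

Houston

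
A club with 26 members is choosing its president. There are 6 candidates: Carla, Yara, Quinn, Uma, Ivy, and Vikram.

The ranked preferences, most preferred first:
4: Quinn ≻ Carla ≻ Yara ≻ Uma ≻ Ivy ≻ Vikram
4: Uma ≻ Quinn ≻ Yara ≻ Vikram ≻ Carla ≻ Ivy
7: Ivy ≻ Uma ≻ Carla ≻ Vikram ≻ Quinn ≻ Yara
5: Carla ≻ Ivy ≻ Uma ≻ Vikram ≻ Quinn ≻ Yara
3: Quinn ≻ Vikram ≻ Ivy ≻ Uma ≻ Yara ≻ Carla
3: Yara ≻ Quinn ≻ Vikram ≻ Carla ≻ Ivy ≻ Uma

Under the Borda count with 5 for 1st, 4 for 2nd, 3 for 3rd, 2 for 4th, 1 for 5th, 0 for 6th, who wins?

Carla: 4×4 + 4×1 + 7×3 + 5×5 + 3×0 + 3×2 = 72
Yara: 4×3 + 4×3 + 7×0 + 5×0 + 3×1 + 3×5 = 42
Quinn: 4×5 + 4×4 + 7×1 + 5×1 + 3×5 + 3×4 = 75
Uma: 4×2 + 4×5 + 7×4 + 5×3 + 3×2 + 3×0 = 77
Ivy: 4×1 + 4×0 + 7×5 + 5×4 + 3×3 + 3×1 = 71
Vikram: 4×0 + 4×2 + 7×2 + 5×2 + 3×4 + 3×3 = 53

Uma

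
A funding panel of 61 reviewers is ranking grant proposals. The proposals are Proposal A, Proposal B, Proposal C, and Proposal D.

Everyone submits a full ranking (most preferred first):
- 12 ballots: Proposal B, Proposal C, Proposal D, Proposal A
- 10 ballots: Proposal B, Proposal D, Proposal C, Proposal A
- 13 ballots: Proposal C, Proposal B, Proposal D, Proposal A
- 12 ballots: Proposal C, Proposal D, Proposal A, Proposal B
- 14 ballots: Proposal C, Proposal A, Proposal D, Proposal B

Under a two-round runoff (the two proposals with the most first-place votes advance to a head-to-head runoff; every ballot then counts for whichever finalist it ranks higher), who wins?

Round 1 first-place votes: Proposal A 0, Proposal B 22, Proposal C 39, Proposal D 0. Proposal C and Proposal B advance.
Runoff: Proposal C is ranked above Proposal B on 39 ballots, Proposal B above Proposal C on 22.

Proposal C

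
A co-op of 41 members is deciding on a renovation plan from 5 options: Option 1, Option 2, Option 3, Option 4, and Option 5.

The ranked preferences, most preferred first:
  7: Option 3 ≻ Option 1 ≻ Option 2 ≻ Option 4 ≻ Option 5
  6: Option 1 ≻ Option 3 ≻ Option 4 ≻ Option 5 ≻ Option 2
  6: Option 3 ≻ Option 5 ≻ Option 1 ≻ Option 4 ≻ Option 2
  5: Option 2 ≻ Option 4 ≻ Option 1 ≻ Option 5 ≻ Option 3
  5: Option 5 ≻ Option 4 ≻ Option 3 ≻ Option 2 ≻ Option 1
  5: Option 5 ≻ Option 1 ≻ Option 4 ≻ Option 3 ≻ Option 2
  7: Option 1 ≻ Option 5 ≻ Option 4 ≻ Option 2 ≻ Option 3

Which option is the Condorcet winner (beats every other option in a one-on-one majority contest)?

Option 1

Option 1 vs Option 2: 31–10
Option 1 vs Option 3: 23–18
Option 1 vs Option 4: 31–10
Option 1 vs Option 5: 25–16
Option 1 beats every other option.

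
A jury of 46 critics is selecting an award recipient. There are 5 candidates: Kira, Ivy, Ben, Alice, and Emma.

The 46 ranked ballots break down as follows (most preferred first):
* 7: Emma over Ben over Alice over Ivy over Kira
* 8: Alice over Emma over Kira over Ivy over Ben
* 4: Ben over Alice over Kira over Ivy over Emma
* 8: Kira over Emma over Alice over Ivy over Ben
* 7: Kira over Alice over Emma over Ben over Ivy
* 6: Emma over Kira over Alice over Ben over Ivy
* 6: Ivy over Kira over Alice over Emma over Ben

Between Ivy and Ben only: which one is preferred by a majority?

Ivy is ranked above Ben on 22 ballots; Ben above Ivy on 24.

Ben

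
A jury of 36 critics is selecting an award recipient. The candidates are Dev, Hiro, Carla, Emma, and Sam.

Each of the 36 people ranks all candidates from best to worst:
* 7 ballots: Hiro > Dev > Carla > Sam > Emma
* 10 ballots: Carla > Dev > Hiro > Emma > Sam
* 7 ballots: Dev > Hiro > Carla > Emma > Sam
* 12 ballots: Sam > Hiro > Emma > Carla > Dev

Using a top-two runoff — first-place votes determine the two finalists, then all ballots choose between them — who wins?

Round 1 first-place votes: Dev 7, Hiro 7, Carla 10, Emma 0, Sam 12. Sam and Carla advance.
Runoff: Sam is ranked above Carla on 12 ballots, Carla above Sam on 24.

Carla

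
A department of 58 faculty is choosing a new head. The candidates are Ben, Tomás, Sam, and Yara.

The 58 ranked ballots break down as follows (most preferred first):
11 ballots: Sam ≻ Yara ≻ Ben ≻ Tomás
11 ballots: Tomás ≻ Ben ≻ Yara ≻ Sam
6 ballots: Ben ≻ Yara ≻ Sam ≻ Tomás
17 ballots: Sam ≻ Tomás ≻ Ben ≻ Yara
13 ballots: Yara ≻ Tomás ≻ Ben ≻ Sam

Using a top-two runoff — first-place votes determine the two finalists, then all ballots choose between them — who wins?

Yara

Round 1 first-place votes: Ben 6, Tomás 11, Sam 28, Yara 13. Sam and Yara advance.
Runoff: Sam is ranked above Yara on 28 ballots, Yara above Sam on 30.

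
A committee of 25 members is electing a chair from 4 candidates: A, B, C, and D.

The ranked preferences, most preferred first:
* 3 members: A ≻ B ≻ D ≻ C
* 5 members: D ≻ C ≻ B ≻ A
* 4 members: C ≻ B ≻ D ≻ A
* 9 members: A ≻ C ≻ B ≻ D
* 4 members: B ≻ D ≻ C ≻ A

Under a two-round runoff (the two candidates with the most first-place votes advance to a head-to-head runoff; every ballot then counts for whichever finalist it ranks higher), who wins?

Round 1 first-place votes: A 12, B 4, C 4, D 5. A and D advance.
Runoff: A is ranked above D on 12 ballots, D above A on 13.

D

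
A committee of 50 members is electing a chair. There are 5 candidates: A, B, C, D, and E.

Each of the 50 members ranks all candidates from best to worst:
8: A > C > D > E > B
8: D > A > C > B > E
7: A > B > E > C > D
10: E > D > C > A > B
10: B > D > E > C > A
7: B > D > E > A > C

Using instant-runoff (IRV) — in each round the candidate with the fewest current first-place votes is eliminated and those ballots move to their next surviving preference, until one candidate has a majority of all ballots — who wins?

Round 1: A 15, B 17, C 0, D 8, E 10. C eliminated.
Round 2: A 15, B 17, D 8, E 10. D eliminated.
Round 3: A 23, B 17, E 10. E eliminated.
Round 4: A 33, B 17. A has a majority (≥26).

A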